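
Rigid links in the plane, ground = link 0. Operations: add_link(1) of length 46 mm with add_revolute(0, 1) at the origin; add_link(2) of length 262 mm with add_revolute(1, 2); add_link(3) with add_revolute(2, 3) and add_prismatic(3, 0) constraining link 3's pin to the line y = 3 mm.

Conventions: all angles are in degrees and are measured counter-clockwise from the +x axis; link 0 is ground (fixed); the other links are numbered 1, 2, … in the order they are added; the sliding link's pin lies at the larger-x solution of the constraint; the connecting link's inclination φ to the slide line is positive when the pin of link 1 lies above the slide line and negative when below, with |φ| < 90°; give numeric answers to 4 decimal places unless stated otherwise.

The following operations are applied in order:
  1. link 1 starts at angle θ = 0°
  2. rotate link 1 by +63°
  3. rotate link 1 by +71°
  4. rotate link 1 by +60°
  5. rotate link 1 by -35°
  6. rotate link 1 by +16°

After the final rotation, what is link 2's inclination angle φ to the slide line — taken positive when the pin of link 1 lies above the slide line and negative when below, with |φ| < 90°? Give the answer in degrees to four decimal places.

geometry: r = 46 mm, L = 262 mm, e = 3 mm; θ starts at 0°
rotate link 1 by +63°: θ ← 0° +63° = 63°
rotate link 1 by +71°: θ ← 63° +71° = 134°
rotate link 1 by +60°: θ ← 134° +60° = 194°
rotate link 1 by -35°: θ ← 194° -35° = 159°
rotate link 1 by +16°: θ ← 159° +16° = 175°
h = r sin θ − e = 4.009164 − 3 = 1.009164
sin φ = h / L = 1.009164 / 262 = 0.00385177
φ = arcsin(0.00385177) = 0.220691°

0.2207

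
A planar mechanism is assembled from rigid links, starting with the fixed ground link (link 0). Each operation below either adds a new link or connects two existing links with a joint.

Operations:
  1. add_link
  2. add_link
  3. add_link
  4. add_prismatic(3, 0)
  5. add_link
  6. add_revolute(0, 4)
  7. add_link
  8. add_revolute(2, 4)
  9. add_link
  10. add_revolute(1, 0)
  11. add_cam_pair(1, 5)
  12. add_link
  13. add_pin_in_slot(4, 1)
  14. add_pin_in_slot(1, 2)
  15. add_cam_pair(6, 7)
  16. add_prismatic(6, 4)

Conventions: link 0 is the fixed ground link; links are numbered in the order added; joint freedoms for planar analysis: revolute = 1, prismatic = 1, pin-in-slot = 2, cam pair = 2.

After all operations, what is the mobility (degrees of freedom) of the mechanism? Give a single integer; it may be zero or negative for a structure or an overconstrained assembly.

ground; <1,0,0>
#1 <2,0,0>
#2 <3,0,0>
#3 <4,0,0>
P:3↔0 J1 <4,1,0>
#4 <5,1,0>
R:0↔4 J1 <5,2,0>
#5 <6,2,0>
R:2↔4 J1 <6,3,0>
#6 <7,3,0>
R:1↔0 J1 <7,4,0>
C:1↔5 J2 <7,4,1>
#7 <8,4,1>
PS:4↔1 J2 <8,4,2>
PS:1↔2 J2 <8,4,3>
C:6↔7 J2 <8,4,4>
P:6↔4 J1 <8,5,4>
3×7 − 2×5 − 1×4 = 7

M = 7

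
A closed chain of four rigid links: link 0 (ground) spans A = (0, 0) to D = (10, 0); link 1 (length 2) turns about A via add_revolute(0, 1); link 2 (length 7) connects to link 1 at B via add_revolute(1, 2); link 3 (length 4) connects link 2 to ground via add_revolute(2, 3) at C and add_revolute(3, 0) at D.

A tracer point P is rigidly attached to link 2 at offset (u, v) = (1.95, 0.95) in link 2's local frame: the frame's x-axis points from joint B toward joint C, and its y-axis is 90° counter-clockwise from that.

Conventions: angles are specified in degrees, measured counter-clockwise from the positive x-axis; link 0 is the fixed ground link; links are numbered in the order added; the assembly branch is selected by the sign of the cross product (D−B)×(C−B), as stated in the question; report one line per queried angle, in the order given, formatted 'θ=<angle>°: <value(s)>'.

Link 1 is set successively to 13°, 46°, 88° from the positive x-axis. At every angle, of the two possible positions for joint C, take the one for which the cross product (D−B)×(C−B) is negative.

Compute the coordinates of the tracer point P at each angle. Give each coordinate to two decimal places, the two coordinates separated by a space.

A=(0,0), D=(10.00,0)
θ=13°: B = A + 2.00·(cos13°, sin13°) = (1.9487, 0.4499)
θ=13°: |BD| = 8.0638
θ=13°: circle(B,7.00) ∩ circle(D,4.00): a=6.0781, h=3.4723
θ=13°:   candidates: C₊=(8.2111,3.5777) cross=28.000; C₋=(7.8236,-3.3561) cross=-28.000
θ=13°:   branch - wants cross < 0 → take C=(7.8236,-3.3561) (cross=-28.000)
θ=13°: ex = (C−B)/|BC| = (0.8393,-0.5437); ey = (0.5437,0.8393)
θ=13°: P = B + 1.95·ex + 0.95·ey = (4.1018,0.1870)
θ=46°: B = A + 2.00·(cos46°, sin46°) = (1.3893, 1.4387)
θ=46°: |BD| = 8.7300
θ=46°: circle(B,7.00) ∩ circle(D,4.00): a=6.2550, h=3.1424
θ=46°:   candidates: C₊=(8.0767,3.5073) cross=27.433; C₋=(7.0410,-2.6915) cross=-27.433
θ=46°:   branch - wants cross < 0 → take C=(7.0410,-2.6915) (cross=-27.433)
θ=46°: ex = (C−B)/|BC| = (0.8074,-0.5900); ey = (0.5900,0.8074)
θ=46°: P = B + 1.95·ex + 0.95·ey = (3.5242,1.0551)
θ=88°: B = A + 2.00·(cos88°, sin88°) = (0.0698, 1.9988)
θ=88°: |BD| = 10.1294
θ=88°: circle(B,7.00) ∩ circle(D,4.00): a=6.6936, h=2.0483
θ=88°:   candidates: C₊=(7.0360,2.6860) cross=20.748; C₋=(6.2276,-1.3301) cross=-20.748
θ=88°:   branch - wants cross < 0 → take C=(6.2276,-1.3301) (cross=-20.748)
θ=88°: ex = (C−B)/|BC| = (0.8797,-0.4756); ey = (0.4756,0.8797)
θ=88°: P = B + 1.95·ex + 0.95·ey = (2.2370,1.9072)

θ=13°: 4.10 0.19
θ=46°: 3.52 1.06
θ=88°: 2.24 1.91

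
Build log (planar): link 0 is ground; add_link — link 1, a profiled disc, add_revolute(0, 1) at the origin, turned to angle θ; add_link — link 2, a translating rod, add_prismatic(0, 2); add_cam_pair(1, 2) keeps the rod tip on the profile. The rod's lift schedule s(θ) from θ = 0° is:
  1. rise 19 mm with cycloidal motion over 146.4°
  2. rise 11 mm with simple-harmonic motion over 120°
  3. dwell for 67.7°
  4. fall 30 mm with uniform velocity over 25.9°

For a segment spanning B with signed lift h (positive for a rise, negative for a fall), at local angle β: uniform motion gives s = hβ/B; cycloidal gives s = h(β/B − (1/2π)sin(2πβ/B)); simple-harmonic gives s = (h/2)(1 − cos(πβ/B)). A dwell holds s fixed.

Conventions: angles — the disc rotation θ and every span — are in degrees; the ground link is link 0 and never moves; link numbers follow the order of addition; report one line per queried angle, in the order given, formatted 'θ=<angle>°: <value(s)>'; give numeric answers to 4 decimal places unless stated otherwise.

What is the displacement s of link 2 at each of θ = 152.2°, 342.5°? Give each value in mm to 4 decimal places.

seg 1 [0°–146.4°] cycloidal, h=19: full span → s += 19 → s = 19.0000
seg 2 [146.4°–266.4°] simple-harmonic, h=11: θ=152.2° here. β=5.8, B=120. 11/2·(1 − cos(π·0.0483)) = 0.0633 → s = 19.0633
seg 2 [146.4°–266.4°] simple-harmonic, h=11: full span → s += 11 → s = 30.0000
seg 3 [266.4°–334.1°] dwell: s stays 30.0000
seg 4 [334.1°–360°] uniform, h=-30: θ=342.5° here. β=8.4, B=25.9. -30·8.4/25.9 = -9.7297 → s = 20.2703

θ=152.2°: 19.0633
θ=342.5°: 20.2703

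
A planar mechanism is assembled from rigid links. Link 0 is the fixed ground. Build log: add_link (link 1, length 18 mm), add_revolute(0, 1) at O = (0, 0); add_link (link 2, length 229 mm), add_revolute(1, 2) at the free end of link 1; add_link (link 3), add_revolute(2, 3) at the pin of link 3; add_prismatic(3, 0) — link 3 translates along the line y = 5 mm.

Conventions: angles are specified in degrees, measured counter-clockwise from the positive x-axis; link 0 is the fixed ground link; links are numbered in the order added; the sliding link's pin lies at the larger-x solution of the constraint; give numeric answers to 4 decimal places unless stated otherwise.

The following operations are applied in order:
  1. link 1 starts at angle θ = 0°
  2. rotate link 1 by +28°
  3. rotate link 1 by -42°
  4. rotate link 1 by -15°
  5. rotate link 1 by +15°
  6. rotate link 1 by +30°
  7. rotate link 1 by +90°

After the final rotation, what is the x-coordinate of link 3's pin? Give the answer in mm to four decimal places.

geometry: r = 18 mm, L = 229 mm, e = 5 mm; θ starts at 0°
rotate link 1 by +28°: θ ← 0° +28° = 28°
rotate link 1 by -42°: θ ← 28° -42° = -14°
rotate link 1 by -15°: θ ← -14° -15° = -29°
rotate link 1 by +15°: θ ← -29° +15° = -14°
rotate link 1 by +30°: θ ← -14° +30° = 16°
rotate link 1 by +90°: θ ← 16° +90° = 106°
crank pin P = (r cos θ, r sin θ) = (-4.961472, 17.302711)
h = r sin θ − e = 17.302711 − 5 = 12.302711
x = r cos θ + √(L² − h²) = -4.961472 + 228.669288 = 223.707816

223.7078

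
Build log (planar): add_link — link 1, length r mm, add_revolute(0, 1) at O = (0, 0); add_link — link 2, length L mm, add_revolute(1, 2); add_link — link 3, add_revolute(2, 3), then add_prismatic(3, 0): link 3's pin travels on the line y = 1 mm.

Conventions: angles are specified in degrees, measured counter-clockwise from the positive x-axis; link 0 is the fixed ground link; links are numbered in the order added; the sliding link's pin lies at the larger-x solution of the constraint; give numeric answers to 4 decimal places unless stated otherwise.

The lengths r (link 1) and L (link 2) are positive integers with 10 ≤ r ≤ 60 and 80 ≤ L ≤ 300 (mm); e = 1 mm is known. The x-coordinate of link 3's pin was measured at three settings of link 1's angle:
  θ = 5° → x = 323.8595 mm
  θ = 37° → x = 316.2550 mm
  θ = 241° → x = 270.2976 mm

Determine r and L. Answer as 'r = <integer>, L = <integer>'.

constraint per measurement: (x − r cos θ)² + (r sin θ − e)² = L²
subtracting the θ₁ and θ₂ equations cancels the r² and L² terms:
r = (x₁² − x₂²) / (2[(x₁cos θ₁ + e sin θ₁) − (x₂cos θ₂ + e sin θ₂)]) = 34.9997 → r = 35
L² = (x₁ − r cos θ₁)² + (r sin θ₁ − e)² = 83520.9767 → L = 289.0000 → L = 289
check at θ₃=241°: x = 270.2976 (printed 270.2976) ✓

r = 35, L = 289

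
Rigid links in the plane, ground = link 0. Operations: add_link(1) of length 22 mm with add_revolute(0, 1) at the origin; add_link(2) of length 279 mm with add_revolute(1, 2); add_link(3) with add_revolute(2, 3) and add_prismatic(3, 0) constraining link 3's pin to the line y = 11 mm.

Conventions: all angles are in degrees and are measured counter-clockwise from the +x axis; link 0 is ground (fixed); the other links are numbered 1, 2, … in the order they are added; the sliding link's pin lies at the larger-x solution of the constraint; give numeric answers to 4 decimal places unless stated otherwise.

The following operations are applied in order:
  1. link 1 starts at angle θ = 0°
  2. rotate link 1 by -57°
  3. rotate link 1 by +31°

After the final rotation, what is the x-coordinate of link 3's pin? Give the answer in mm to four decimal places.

geometry: r = 22 mm, L = 279 mm, e = 11 mm; θ starts at 0°
rotate link 1 by -57°: θ ← 0° -57° = -57°
rotate link 1 by +31°: θ ← -57° +31° = -26°
crank pin P = (r cos θ, r sin θ) = (19.773469, -9.644165)
h = r sin θ − e = -9.644165 − 11 = -20.644165
x = r cos θ + √(L² − h²) = 19.773469 + 278.235185 = 298.008655

298.0087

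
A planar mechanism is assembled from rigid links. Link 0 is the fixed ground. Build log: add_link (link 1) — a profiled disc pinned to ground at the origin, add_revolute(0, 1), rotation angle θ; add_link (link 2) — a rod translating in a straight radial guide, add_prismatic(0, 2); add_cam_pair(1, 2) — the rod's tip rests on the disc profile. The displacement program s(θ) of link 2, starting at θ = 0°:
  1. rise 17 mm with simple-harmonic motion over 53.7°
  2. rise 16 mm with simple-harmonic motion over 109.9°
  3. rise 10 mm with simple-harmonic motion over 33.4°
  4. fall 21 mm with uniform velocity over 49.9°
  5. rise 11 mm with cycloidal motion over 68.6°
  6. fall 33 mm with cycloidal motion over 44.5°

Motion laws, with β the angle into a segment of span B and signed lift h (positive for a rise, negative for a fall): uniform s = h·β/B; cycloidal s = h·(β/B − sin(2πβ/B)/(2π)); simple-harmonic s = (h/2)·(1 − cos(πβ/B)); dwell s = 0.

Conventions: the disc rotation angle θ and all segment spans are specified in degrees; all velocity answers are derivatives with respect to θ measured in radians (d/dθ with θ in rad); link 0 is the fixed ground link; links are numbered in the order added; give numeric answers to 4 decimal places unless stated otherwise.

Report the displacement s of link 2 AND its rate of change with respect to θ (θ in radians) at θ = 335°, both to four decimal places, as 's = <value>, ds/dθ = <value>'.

seg 1 [0°–53.7°] simple-harmonic, h=17: full span → s += 17 → s = 17.0000
seg 2 [53.7°–163.6°] simple-harmonic, h=16: full span → s += 16 → s = 33.0000
seg 3 [163.6°–197°] simple-harmonic, h=10: full span → s += 10 → s = 43.0000
seg 4 [197°–246.9°] uniform, h=-21: full span → s += -21 → s = 22.0000
seg 5 [246.9°–315.5°] cycloidal, h=11: full span → s += 11 → s = 33.0000
seg 6 [315.5°–360°] cycloidal, h=-33: θ=335° here. β=19.5, B=44.5. -33·(0.4382 − sin(2π·0.4382)/(2π)) = -12.4722 → s = 20.5278
velocity in seg [315.5°–360°] (cycloidal), θ in radians: β = 19.5° = 0.3403 rad, B = 44.5° = 0.7767 rad; ds/dθ = (h/B)(1 − cos(2πβ/B)) = ((-33)/0.7767)(1 − cos(2π·0.4382)) = -81.815089 mm/rad

s = 20.5278, ds/dθ = -81.8151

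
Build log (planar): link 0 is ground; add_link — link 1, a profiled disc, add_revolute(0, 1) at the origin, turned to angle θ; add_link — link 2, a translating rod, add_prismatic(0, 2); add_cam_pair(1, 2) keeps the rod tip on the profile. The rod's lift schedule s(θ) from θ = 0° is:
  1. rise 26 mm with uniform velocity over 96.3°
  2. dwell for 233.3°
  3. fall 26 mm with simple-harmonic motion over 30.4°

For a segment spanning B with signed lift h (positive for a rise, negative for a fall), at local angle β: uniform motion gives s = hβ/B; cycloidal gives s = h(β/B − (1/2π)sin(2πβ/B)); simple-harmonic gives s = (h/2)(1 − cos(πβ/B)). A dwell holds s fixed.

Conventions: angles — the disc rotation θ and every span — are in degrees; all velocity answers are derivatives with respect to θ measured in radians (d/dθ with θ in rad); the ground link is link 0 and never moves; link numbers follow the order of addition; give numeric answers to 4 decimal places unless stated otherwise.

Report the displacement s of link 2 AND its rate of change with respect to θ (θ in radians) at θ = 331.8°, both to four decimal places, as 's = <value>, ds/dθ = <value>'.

seg 1 [0°–96.3°] uniform, h=26: full span → s += 26 → s = 26.0000
seg 2 [96.3°–329.6°] dwell: s stays 26.0000
seg 3 [329.6°–360°] simple-harmonic, h=-26: θ=331.8° here. β=2.2, B=30.4. -26/2·(1 − cos(π·0.0724)) = -0.3345 → s = 25.6655
velocity in seg [329.6°–360°] (simple-harmonic), θ in radians: β = 2.2° = 0.0384 rad, B = 30.4° = 0.5306 rad; ds/dθ = (πh/(2B)) sin(πβ/B) = (π·(-26)/(2·0.5306)) sin(π·0.0724) = -17.349757 mm/rad

s = 25.6655, ds/dθ = -17.3498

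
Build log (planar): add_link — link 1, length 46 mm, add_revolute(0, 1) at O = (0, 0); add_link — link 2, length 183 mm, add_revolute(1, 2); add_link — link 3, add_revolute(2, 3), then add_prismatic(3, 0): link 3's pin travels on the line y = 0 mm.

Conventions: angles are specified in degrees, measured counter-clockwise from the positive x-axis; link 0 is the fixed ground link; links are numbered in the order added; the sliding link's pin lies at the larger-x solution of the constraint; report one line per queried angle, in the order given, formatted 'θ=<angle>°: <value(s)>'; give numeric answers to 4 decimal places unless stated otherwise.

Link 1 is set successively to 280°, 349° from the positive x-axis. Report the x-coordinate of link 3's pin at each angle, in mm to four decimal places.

geometry: r = 46 mm, L = 183 mm, e = 0 mm
θ=280°: crank pin P = (r cos θ, r sin θ) = (7.987816, -45.301157)
θ=280°: h = r sin θ − e = -45.301157 − 0 = -45.301157
θ=280°: x = r cos θ + √(L² − h²) = 7.987816 + 177.304273 = 185.292089
θ=349°: crank pin P = (r cos θ, r sin θ) = (45.154850, -8.777214)
θ=349°: h = r sin θ − e = -8.777214 − 0 = -8.777214
θ=349°: x = r cos θ + √(L² − h²) = 45.154850 + 182.789388 = 227.944239

θ=280°: 185.2921
θ=349°: 227.9442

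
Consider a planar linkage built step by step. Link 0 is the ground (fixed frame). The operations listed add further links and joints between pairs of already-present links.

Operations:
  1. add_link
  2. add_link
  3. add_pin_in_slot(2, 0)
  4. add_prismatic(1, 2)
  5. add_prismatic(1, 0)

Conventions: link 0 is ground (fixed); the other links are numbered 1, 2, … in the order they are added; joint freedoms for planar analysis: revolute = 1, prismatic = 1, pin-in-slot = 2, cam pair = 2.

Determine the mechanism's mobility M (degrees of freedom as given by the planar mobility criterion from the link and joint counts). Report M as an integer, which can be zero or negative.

L=1 J1=0 J2=0
add link → L=2 J1=0 J2=0
add link → L=3 J1=0 J2=0
PS@2,0 dof=2 J2 → L=3 J1=0 J2=1
P@1,2 dof=1 J1 → L=3 J1=1 J2=1
P@1,0 dof=1 J1 → L=3 J1=2 J2=1
M=3(L−1)−2J1−J2=3·2−2·2−1=1

M = 1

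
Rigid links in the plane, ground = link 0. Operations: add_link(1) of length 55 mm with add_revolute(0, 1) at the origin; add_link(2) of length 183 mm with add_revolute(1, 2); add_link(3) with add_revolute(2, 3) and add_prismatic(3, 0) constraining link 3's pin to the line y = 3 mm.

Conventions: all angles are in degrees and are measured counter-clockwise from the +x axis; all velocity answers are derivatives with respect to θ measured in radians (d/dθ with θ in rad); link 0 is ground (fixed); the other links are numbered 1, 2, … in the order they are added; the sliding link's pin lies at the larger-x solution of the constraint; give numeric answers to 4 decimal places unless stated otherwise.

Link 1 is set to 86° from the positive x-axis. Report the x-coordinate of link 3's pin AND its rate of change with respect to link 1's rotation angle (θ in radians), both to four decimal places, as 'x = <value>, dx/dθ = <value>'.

geometry: r = 55 mm, L = 183 mm, e = 3 mm
crank pin P = (r cos θ, r sin θ) = (3.836606, 54.866023)
h = r sin θ − e = 54.866023 − 3 = 51.866023
x = r cos θ + √(L² − h²) = 3.836606 + 175.496198 = 179.332805
dx/dθ = −r sin θ − h·r cos θ/√(L² − h²) (θ in radians; h = 51.866023) = -55.999891

x = 179.3328, dx/dθ = -55.9999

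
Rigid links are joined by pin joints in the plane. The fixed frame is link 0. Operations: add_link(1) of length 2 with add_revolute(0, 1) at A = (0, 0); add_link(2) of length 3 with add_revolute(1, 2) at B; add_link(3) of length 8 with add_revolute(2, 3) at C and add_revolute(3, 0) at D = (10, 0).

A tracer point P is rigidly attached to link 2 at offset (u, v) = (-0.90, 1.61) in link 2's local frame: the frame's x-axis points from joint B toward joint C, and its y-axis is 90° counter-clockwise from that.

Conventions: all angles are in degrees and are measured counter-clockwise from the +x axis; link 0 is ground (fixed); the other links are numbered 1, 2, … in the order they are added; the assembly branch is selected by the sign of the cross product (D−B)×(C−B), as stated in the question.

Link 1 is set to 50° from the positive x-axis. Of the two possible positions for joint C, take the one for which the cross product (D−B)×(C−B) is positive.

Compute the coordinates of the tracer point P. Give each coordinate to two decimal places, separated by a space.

A=(0,0), D=(10.00,0)
B = A + 2.00·(cos50°, sin50°) = (1.2856, 1.5321)
|BD| = 8.8481
circle(B,3.00) ∩ circle(D,8.00): a=1.3160, h=2.6959
  candidates: C₊=(3.0485,3.9594) cross=23.854; C₋=(2.1149,-1.3510) cross=-23.854
  branch + wants cross > 0 → take C=(3.0485,3.9594) (cross=23.854)
ex = (C−B)/|BC| = (0.5877,0.8091); ey = (-0.8091,0.5877)
P = B + -0.90·ex + 1.61·ey = (-0.5460,1.7500)

-0.55 1.75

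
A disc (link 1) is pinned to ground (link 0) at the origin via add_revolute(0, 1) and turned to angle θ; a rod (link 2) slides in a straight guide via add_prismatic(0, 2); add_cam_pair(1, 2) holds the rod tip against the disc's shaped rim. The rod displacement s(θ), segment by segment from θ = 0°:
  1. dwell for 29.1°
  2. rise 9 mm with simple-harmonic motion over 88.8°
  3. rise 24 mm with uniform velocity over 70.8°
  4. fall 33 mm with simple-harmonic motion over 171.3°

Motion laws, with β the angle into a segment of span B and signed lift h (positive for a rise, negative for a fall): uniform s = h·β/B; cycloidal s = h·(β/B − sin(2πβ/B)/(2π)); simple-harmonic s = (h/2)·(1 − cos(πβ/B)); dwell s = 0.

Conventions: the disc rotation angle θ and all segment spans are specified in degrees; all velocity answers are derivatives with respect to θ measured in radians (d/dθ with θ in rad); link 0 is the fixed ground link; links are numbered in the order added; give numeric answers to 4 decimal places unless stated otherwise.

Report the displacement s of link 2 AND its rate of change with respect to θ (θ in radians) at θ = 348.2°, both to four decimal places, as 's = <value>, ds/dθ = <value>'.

segment 1 (0° to 29.1°, dwell): s unchanged at 0.0000
segment 2 (29.1° to 117.9°, simple-harmonic, h = 9) is passed completely: s = 0.0000 + (9) = 9.0000
segment 3 (117.9° to 188.7°, uniform, h = 24) is passed completely: s = 9.0000 + (24) = 33.0000
θ = 348.2° falls in segment 4 (188.7° to 360°, simple-harmonic, h = -33): β = 348.2 − 188.7 = 159.5°, B = 171.3°; Δs = -33/2·(1 − cos(π·0.9311)) = -32.6151; s = 33.0000 − 32.6151 = 0.3849
velocity in seg [188.7°–360°] (simple-harmonic), θ in radians: β = 159.5° = 2.7838 rad, B = 171.3° = 2.9897 rad; ds/dθ = (πh/(2B)) sin(πβ/B) = (π·(-33)/(2·2.9897)) sin(π·0.9311) = -3.722875 mm/rad

s = 0.3849, ds/dθ = -3.7229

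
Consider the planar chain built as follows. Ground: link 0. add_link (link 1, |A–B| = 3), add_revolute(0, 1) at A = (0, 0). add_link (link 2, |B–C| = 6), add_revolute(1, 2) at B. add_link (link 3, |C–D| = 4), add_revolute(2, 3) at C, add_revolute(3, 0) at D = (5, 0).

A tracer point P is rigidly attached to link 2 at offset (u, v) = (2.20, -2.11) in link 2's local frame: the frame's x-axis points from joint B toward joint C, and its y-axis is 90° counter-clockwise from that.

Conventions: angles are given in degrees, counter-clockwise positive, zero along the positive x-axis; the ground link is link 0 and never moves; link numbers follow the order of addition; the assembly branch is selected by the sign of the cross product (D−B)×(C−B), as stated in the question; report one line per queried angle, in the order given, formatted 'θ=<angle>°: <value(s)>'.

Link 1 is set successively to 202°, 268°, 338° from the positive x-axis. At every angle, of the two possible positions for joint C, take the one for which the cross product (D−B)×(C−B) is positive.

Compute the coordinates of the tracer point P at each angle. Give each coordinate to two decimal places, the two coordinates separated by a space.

A=(0,0), D=(5.00,0)
θ=202°: B = A + 3.00·(cos202°, sin202°) = (-2.7816, -1.1238)
θ=202°: |BD| = 7.8623
θ=202°: circle(B,6.00) ∩ circle(D,4.00): a=5.2030, h=2.9880
θ=202°:   candidates: C₊=(1.9410,2.5773) cross=23.493; C₋=(2.7952,-3.3375) cross=-23.493
θ=202°:   branch + wants cross > 0 → take C=(1.9410,2.5773) (cross=23.493)
θ=202°: ex = (C−B)/|BC| = (0.7871,0.6168); ey = (-0.6168,0.7871)
θ=202°: P = B + 2.20·ex + -2.11·ey = (0.2516,-1.4275)
θ=268°: B = A + 3.00·(cos268°, sin268°) = (-0.1047, -2.9982)
θ=268°: |BD| = 5.9200
θ=268°: circle(B,6.00) ∩ circle(D,4.00): a=4.6492, h=3.7927
θ=268°:   candidates: C₊=(1.9834,2.6268) cross=22.453; C₋=(5.8250,-3.9140) cross=-22.453
θ=268°:   branch + wants cross > 0 → take C=(1.9834,2.6268) (cross=22.453)
θ=268°: ex = (C−B)/|BC| = (0.3480,0.9375); ey = (-0.9375,0.3480)
θ=268°: P = B + 2.20·ex + -2.11·ey = (2.6390,-1.6700)
θ=338°: B = A + 3.00·(cos338°, sin338°) = (2.7816, -1.1238)
θ=338°: |BD| = 2.4869
θ=338°: circle(B,6.00) ∩ circle(D,4.00): a=5.2646, h=2.8783
θ=338°:   candidates: C₊=(6.1772,3.8229) cross=7.158; C₋=(8.7786,-1.3124) cross=-7.158
θ=338°:   branch + wants cross > 0 → take C=(6.1772,3.8229) (cross=7.158)
θ=338°: ex = (C−B)/|BC| = (0.5659,0.8244); ey = (-0.8244,0.5659)
θ=338°: P = B + 2.20·ex + -2.11·ey = (5.7662,-0.5042)

θ=202°: 0.25 -1.43
θ=268°: 2.64 -1.67
θ=338°: 5.77 -0.50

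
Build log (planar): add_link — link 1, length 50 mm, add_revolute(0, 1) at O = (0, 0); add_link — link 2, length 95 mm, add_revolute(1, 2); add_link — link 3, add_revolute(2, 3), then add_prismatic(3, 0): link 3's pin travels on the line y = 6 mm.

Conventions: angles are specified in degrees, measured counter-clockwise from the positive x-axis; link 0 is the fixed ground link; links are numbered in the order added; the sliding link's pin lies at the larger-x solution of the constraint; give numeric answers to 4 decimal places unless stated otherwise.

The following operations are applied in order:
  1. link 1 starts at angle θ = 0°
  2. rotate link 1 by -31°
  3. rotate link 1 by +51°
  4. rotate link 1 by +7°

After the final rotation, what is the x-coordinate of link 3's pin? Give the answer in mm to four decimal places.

geometry: r = 50 mm, L = 95 mm, e = 6 mm; θ starts at 0°
rotate link 1 by -31°: θ ← 0° -31° = -31°
rotate link 1 by +51°: θ ← -31° +51° = 20°
rotate link 1 by +7°: θ ← 20° +7° = 27°
crank pin P = (r cos θ, r sin θ) = (44.550326, 22.699525)
h = r sin θ − e = 22.699525 − 6 = 16.699525
x = r cos θ + √(L² − h²) = 44.550326 + 93.520724 = 138.071050

138.0711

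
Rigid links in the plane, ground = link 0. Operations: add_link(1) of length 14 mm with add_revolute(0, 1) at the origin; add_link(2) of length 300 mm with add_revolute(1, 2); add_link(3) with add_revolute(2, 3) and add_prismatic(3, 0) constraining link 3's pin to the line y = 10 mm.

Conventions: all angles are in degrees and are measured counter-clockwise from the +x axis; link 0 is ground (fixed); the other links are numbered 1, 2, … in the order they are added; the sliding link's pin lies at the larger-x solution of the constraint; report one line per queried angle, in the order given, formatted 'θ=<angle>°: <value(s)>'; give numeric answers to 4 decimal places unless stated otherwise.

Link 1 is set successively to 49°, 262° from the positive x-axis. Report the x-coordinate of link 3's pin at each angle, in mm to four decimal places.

geometry: r = 14 mm, L = 300 mm, e = 10 mm
θ=49°: crank pin P = (r cos θ, r sin θ) = (9.184826, 10.565934)
θ=49°: h = r sin θ − e = 10.565934 − 10 = 0.565934
θ=49°: x = r cos θ + √(L² − h²) = 9.184826 + 299.999466 = 309.184293
θ=262°: crank pin P = (r cos θ, r sin θ) = (-1.948423, -13.863753)
θ=262°: h = r sin θ − e = -13.863753 − 10 = -23.863753
θ=262°: x = r cos θ + √(L² − h²) = -1.948423 + 299.049363 = 297.100939

θ=49°: 309.1843
θ=262°: 297.1009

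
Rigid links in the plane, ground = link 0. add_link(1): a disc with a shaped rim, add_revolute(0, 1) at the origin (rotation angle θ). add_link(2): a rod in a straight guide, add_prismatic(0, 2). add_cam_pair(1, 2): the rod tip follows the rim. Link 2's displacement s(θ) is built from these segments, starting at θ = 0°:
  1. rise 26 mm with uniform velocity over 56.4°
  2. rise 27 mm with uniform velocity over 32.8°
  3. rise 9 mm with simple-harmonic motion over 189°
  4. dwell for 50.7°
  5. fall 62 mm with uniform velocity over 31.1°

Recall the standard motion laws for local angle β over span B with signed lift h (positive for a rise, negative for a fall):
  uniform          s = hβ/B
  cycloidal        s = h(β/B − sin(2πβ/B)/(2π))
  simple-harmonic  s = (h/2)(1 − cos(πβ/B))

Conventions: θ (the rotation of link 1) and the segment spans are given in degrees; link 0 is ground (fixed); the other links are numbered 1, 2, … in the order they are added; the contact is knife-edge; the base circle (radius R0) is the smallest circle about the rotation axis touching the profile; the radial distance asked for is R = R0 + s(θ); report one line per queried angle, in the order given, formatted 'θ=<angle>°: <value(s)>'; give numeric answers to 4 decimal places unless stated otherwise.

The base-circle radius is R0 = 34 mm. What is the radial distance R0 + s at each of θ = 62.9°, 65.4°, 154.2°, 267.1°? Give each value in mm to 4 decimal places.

segment 1 (0° to 56.4°, uniform, h = 26) is passed completely: s = 0.0000 + (26) = 26.0000
θ = 62.9° falls in segment 2 (56.4° to 89.2°, uniform, h = 27): β = 62.9 − 56.4 = 6.5°, B = 32.8°; Δs = 27·6.5/32.8 = 5.3506; s = 26.0000 + 5.3506 = 31.3506
θ = 65.4° falls in segment 2 (56.4° to 89.2°, uniform, h = 27): β = 65.4 − 56.4 = 9°, B = 32.8°; Δs = 27·9/32.8 = 7.4085; s = 26.0000 + 7.4085 = 33.4085
segment 2 (56.4° to 89.2°, uniform, h = 27) is passed completely: s = 26.0000 + (27) = 53.0000
θ = 154.2° falls in segment 3 (89.2° to 278.2°, simple-harmonic, h = 9): β = 154.2 − 89.2 = 65°, B = 189°; Δs = 9/2·(1 − cos(π·0.3439)) = 2.3808; s = 53.0000 + 2.3808 = 55.3808
θ = 267.1° falls in segment 3 (89.2° to 278.2°, simple-harmonic, h = 9): β = 267.1 − 89.2 = 177.9°, B = 189°; Δs = 9/2·(1 − cos(π·0.9413)) = 8.9236; s = 53.0000 + 8.9236 = 61.9236
θ=62.9°: R = R0 + s = 34 + 31.3506 = 65.3506
θ=65.4°: R = R0 + s = 34 + 33.4085 = 67.4085
θ=154.2°: R = R0 + s = 34 + 55.3808 = 89.3808
θ=267.1°: R = R0 + s = 34 + 61.9236 = 95.9236

θ=62.9°: 65.3506
θ=65.4°: 67.4085
θ=154.2°: 89.3808
θ=267.1°: 95.9236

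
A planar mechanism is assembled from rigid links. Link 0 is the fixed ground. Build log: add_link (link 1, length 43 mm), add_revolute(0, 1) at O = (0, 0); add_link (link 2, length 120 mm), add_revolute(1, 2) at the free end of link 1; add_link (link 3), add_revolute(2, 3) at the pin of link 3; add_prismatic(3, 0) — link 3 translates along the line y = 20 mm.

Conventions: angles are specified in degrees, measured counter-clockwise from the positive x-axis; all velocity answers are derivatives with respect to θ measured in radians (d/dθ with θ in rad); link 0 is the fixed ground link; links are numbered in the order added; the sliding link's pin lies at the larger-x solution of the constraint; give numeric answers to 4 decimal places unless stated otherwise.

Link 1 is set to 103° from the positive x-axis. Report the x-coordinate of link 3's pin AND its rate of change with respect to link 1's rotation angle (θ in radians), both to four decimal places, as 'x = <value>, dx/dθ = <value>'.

geometry: r = 43 mm, L = 120 mm, e = 20 mm
crank pin P = (r cos θ, r sin θ) = (-9.672895, 41.897913)
h = r sin θ − e = 41.897913 − 20 = 21.897913
x = r cos θ + √(L² − h²) = -9.672895 + 117.985090 = 108.312194
dx/dθ = −r sin θ − h·r cos θ/√(L² − h²) (θ in radians; h = 21.897913) = -40.102633

x = 108.3122, dx/dθ = -40.1026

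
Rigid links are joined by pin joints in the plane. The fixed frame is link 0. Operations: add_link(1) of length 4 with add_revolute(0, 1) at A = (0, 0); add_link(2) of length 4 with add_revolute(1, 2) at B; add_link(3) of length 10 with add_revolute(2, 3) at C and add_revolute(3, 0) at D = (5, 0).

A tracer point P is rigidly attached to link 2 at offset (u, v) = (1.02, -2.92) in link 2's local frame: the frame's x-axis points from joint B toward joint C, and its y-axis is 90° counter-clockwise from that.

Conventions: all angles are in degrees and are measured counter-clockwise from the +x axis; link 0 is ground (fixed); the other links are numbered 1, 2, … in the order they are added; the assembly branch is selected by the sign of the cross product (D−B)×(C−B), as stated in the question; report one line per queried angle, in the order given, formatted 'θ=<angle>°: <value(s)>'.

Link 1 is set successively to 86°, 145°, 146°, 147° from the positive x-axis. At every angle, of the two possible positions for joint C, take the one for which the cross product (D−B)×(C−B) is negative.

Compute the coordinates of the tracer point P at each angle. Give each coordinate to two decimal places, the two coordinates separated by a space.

A=(0,0), D=(5.00,0)
θ=86°: B = A + 4.00·(cos86°, sin86°) = (0.2790, 3.9903)
θ=86°: |BD| = 6.1814
θ=86°: circle(B,4.00) ∩ circle(D,10.00): a=-3.7039, h=1.5104
θ=86°:   candidates: C₊=(-1.5748,7.5348) cross=9.336; C₋=(-3.5248,5.2276) cross=-9.336
θ=86°:   branch - wants cross < 0 → take C=(-3.5248,5.2276) (cross=-9.336)
θ=86°: ex = (C−B)/|BC| = (-0.9509,0.3093); ey = (-0.3093,-0.9509)
θ=86°: P = B + 1.02·ex + -2.92·ey = (0.2124,7.0826)
θ=145°: B = A + 4.00·(cos145°, sin145°) = (-3.2766, 2.2943)
θ=145°: |BD| = 8.5887
θ=145°: circle(B,4.00) ∩ circle(D,10.00): a=-0.5958, h=3.9554
θ=145°:   candidates: C₊=(-2.7941,6.2651) cross=33.972; C₋=(-4.9073,-1.3582) cross=-33.972
θ=145°:   branch - wants cross < 0 → take C=(-4.9073,-1.3582) (cross=-33.972)
θ=145°: ex = (C−B)/|BC| = (-0.4077,-0.9131); ey = (0.9131,-0.4077)
θ=145°: P = B + 1.02·ex + -2.92·ey = (-6.3588,2.5534)
θ=146°: B = A + 4.00·(cos146°, sin146°) = (-3.3162, 2.2368)
θ=146°: |BD| = 8.6117
θ=146°: circle(B,4.00) ∩ circle(D,10.00): a=-0.5712, h=3.9590
θ=146°:   candidates: C₊=(-2.8395,6.2083) cross=34.094; C₋=(-4.8961,-1.4380) cross=-34.094
θ=146°:   branch - wants cross < 0 → take C=(-4.8961,-1.4380) (cross=-34.094)
θ=146°: ex = (C−B)/|BC| = (-0.3950,-0.9187); ey = (0.9187,-0.3950)
θ=146°: P = B + 1.02·ex + -2.92·ey = (-6.4016,2.4530)
θ=147°: B = A + 4.00·(cos147°, sin147°) = (-3.3547, 2.1786)
θ=147°: |BD| = 8.6341
θ=147°: circle(B,4.00) ∩ circle(D,10.00): a=-0.5474, h=3.9624
θ=147°:   candidates: C₊=(-2.8846,6.1508) cross=34.211; C₋=(-4.8842,-1.5175) cross=-34.211
θ=147°:   branch - wants cross < 0 → take C=(-4.8842,-1.5175) (cross=-34.211)
θ=147°: ex = (C−B)/|BC| = (-0.3824,-0.9240); ey = (0.9240,-0.3824)
θ=147°: P = B + 1.02·ex + -2.92·ey = (-6.4428,2.3526)

θ=86°: 0.21 7.08
θ=145°: -6.36 2.55
θ=146°: -6.40 2.45
θ=147°: -6.44 2.35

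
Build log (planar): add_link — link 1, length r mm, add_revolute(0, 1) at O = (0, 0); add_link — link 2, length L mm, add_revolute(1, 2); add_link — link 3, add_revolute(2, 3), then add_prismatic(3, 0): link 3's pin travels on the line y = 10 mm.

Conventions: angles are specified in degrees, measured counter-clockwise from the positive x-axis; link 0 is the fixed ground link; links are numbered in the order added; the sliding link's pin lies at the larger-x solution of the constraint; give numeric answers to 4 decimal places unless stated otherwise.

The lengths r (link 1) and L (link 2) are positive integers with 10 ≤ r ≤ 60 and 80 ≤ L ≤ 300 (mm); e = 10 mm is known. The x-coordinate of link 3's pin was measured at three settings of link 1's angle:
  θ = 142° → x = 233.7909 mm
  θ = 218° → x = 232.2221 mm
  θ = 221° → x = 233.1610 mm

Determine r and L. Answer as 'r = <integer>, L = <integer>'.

constraint per measurement: (x − r cos θ)² + (r sin θ − e)² = L²
subtracting the θ₁ and θ₂ equations cancels the r² and L² terms:
r = (x₁² − x₂²) / (2[(x₁cos θ₁ + e sin θ₁) − (x₂cos θ₂ + e sin θ₂)]) = 33.0000 → r = 33
L² = (x₁ − r cos θ₁)² + (r sin θ₁ − e)² = 67600.0114 → L = 260.0000 → L = 260
check at θ₃=221°: x = 233.1610 (printed 233.1610) ✓

r = 33, L = 260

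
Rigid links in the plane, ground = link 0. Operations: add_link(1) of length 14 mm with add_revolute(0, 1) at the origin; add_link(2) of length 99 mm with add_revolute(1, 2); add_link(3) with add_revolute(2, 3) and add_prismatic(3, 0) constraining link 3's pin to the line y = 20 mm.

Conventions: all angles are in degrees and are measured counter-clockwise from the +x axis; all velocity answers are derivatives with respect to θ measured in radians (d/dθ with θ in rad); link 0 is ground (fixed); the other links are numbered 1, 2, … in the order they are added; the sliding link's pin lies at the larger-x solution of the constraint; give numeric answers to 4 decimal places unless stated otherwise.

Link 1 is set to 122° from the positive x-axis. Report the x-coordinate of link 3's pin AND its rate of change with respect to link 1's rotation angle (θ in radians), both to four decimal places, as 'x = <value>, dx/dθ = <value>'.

geometry: r = 14 mm, L = 99 mm, e = 20 mm
crank pin P = (r cos θ, r sin θ) = (-7.418870, 11.872673)
h = r sin θ − e = 11.872673 − 20 = -8.127327
x = r cos θ + √(L² − h²) = -7.418870 + 98.665833 = 91.246963
dx/dθ = −r sin θ − h·r cos θ/√(L² − h²) (θ in radians; h = -8.127327) = -12.483782

x = 91.2470, dx/dθ = -12.4838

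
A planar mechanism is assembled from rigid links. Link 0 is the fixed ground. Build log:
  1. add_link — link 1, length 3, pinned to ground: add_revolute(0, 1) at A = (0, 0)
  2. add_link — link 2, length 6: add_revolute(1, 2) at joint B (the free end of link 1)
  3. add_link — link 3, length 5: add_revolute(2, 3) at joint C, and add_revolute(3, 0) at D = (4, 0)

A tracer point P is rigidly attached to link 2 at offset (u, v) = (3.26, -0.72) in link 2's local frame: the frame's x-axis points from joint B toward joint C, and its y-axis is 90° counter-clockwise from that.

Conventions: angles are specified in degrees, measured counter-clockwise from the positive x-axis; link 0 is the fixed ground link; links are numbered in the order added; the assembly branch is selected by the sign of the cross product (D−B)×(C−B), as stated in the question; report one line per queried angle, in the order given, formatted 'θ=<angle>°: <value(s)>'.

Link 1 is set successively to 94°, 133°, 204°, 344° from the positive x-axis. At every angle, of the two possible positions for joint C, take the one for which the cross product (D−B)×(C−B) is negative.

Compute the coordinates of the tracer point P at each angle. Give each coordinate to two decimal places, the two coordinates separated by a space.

A=(0,0), D=(4.00,0)
θ=94°: B = A + 3.00·(cos94°, sin94°) = (-0.2093, 2.9927)
θ=94°: |BD| = 5.1647
θ=94°: circle(B,6.00) ∩ circle(D,5.00): a=3.6473, h=4.7642
θ=94°:   candidates: C₊=(5.5239,4.7621) cross=24.606; C₋=(0.0027,-3.0036) cross=-24.606
θ=94°:   branch - wants cross < 0 → take C=(0.0027,-3.0036) (cross=-24.606)
θ=94°: ex = (C−B)/|BC| = (0.0353,-0.9994); ey = (0.9994,0.0353)
θ=94°: P = B + 3.26·ex + -0.72·ey = (-0.8137,-0.2907)
θ=133°: B = A + 3.00·(cos133°, sin133°) = (-2.0460, 2.1941)
θ=133°: |BD| = 6.4318
θ=133°: circle(B,6.00) ∩ circle(D,5.00): a=4.0710, h=4.4076
θ=133°:   candidates: C₊=(3.2844,4.9485) cross=28.349; C₋=(0.2773,-3.3379) cross=-28.349
θ=133°:   branch - wants cross < 0 → take C=(0.2773,-3.3379) (cross=-28.349)
θ=133°: ex = (C−B)/|BC| = (0.3872,-0.9220); ey = (0.9220,0.3872)
θ=133°: P = B + 3.26·ex + -0.72·ey = (-1.4475,-1.0904)
θ=204°: B = A + 3.00·(cos204°, sin204°) = (-2.7406, -1.2202)
θ=204°: |BD| = 6.8502
θ=204°: circle(B,6.00) ∩ circle(D,5.00): a=4.2280, h=4.2572
θ=204°:   candidates: C₊=(0.6614,3.7221) cross=29.163; C₋=(2.1781,-4.6562) cross=-29.163
θ=204°:   branch - wants cross < 0 → take C=(2.1781,-4.6562) (cross=-29.163)
θ=204°: ex = (C−B)/|BC| = (0.8198,-0.5727); ey = (0.5727,0.8198)
θ=204°: P = B + 3.26·ex + -0.72·ey = (-0.4805,-3.6774)
θ=344°: B = A + 3.00·(cos344°, sin344°) = (2.8838, -0.8269)
θ=344°: |BD| = 1.3891
θ=344°: circle(B,6.00) ∩ circle(D,5.00): a=4.6538, h=3.7870
θ=344°:   candidates: C₊=(4.3690,4.9864) cross=5.261; C₋=(8.8776,-1.0996) cross=-5.261
θ=344°:   branch - wants cross < 0 → take C=(8.8776,-1.0996) (cross=-5.261)
θ=344°: ex = (C−B)/|BC| = (0.9990,-0.0455); ey = (0.0455,0.9990)
θ=344°: P = B + 3.26·ex + -0.72·ey = (6.1077,-1.6943)

θ=94°: -0.81 -0.29
θ=133°: -1.45 -1.09
θ=204°: -0.48 -3.68
θ=344°: 6.11 -1.69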